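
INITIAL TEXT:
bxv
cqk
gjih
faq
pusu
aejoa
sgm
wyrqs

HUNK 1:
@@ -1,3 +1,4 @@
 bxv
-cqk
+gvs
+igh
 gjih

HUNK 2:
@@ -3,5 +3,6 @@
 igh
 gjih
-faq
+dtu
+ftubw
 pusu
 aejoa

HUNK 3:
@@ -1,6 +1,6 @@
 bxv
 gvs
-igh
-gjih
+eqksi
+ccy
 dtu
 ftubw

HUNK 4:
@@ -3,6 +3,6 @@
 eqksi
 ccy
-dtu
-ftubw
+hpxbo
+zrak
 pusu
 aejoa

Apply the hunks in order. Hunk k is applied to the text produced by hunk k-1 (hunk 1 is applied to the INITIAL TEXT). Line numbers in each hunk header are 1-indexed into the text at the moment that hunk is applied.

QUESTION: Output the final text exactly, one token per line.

Answer: bxv
gvs
eqksi
ccy
hpxbo
zrak
pusu
aejoa
sgm
wyrqs

Derivation:
Hunk 1: at line 1 remove [cqk] add [gvs,igh] -> 9 lines: bxv gvs igh gjih faq pusu aejoa sgm wyrqs
Hunk 2: at line 3 remove [faq] add [dtu,ftubw] -> 10 lines: bxv gvs igh gjih dtu ftubw pusu aejoa sgm wyrqs
Hunk 3: at line 1 remove [igh,gjih] add [eqksi,ccy] -> 10 lines: bxv gvs eqksi ccy dtu ftubw pusu aejoa sgm wyrqs
Hunk 4: at line 3 remove [dtu,ftubw] add [hpxbo,zrak] -> 10 lines: bxv gvs eqksi ccy hpxbo zrak pusu aejoa sgm wyrqs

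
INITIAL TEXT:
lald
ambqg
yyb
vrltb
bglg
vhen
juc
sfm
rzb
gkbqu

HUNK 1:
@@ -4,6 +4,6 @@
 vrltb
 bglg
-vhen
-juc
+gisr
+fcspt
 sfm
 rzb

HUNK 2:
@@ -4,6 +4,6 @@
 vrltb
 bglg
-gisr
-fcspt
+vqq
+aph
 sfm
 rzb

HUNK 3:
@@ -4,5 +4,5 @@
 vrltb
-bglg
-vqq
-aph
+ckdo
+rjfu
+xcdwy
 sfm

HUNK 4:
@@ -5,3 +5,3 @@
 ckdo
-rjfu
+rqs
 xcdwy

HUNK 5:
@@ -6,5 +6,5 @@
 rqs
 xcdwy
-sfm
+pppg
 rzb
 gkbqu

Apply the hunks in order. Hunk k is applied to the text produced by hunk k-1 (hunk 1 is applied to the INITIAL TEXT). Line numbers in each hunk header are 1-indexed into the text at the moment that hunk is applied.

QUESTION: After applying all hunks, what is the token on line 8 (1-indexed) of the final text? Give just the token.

Answer: pppg

Derivation:
Hunk 1: at line 4 remove [vhen,juc] add [gisr,fcspt] -> 10 lines: lald ambqg yyb vrltb bglg gisr fcspt sfm rzb gkbqu
Hunk 2: at line 4 remove [gisr,fcspt] add [vqq,aph] -> 10 lines: lald ambqg yyb vrltb bglg vqq aph sfm rzb gkbqu
Hunk 3: at line 4 remove [bglg,vqq,aph] add [ckdo,rjfu,xcdwy] -> 10 lines: lald ambqg yyb vrltb ckdo rjfu xcdwy sfm rzb gkbqu
Hunk 4: at line 5 remove [rjfu] add [rqs] -> 10 lines: lald ambqg yyb vrltb ckdo rqs xcdwy sfm rzb gkbqu
Hunk 5: at line 6 remove [sfm] add [pppg] -> 10 lines: lald ambqg yyb vrltb ckdo rqs xcdwy pppg rzb gkbqu
Final line 8: pppg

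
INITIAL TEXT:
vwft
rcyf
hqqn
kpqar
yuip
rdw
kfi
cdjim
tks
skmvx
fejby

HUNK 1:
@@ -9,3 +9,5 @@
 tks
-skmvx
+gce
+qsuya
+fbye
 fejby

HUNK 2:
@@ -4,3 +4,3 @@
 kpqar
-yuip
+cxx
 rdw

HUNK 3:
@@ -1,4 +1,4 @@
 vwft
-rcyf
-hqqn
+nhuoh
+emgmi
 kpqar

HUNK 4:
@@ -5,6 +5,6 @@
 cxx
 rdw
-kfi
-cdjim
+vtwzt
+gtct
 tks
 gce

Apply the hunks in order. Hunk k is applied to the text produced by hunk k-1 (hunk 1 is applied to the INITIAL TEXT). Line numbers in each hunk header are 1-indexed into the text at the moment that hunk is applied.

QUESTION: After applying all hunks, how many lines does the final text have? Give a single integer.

Hunk 1: at line 9 remove [skmvx] add [gce,qsuya,fbye] -> 13 lines: vwft rcyf hqqn kpqar yuip rdw kfi cdjim tks gce qsuya fbye fejby
Hunk 2: at line 4 remove [yuip] add [cxx] -> 13 lines: vwft rcyf hqqn kpqar cxx rdw kfi cdjim tks gce qsuya fbye fejby
Hunk 3: at line 1 remove [rcyf,hqqn] add [nhuoh,emgmi] -> 13 lines: vwft nhuoh emgmi kpqar cxx rdw kfi cdjim tks gce qsuya fbye fejby
Hunk 4: at line 5 remove [kfi,cdjim] add [vtwzt,gtct] -> 13 lines: vwft nhuoh emgmi kpqar cxx rdw vtwzt gtct tks gce qsuya fbye fejby
Final line count: 13

Answer: 13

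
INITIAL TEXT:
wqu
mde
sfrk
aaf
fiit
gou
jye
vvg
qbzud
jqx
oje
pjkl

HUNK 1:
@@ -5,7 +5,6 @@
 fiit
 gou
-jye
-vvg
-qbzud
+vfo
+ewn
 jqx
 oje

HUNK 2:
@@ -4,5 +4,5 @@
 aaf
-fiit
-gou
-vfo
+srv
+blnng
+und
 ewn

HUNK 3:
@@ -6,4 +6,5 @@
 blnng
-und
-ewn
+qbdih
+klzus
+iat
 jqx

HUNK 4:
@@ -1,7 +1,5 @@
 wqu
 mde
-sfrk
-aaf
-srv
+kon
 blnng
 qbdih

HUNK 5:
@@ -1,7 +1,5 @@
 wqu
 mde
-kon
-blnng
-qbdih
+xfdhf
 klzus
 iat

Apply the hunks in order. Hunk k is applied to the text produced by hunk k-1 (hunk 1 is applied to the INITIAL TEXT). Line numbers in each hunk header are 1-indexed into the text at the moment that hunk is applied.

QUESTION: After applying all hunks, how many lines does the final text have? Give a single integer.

Answer: 8

Derivation:
Hunk 1: at line 5 remove [jye,vvg,qbzud] add [vfo,ewn] -> 11 lines: wqu mde sfrk aaf fiit gou vfo ewn jqx oje pjkl
Hunk 2: at line 4 remove [fiit,gou,vfo] add [srv,blnng,und] -> 11 lines: wqu mde sfrk aaf srv blnng und ewn jqx oje pjkl
Hunk 3: at line 6 remove [und,ewn] add [qbdih,klzus,iat] -> 12 lines: wqu mde sfrk aaf srv blnng qbdih klzus iat jqx oje pjkl
Hunk 4: at line 1 remove [sfrk,aaf,srv] add [kon] -> 10 lines: wqu mde kon blnng qbdih klzus iat jqx oje pjkl
Hunk 5: at line 1 remove [kon,blnng,qbdih] add [xfdhf] -> 8 lines: wqu mde xfdhf klzus iat jqx oje pjkl
Final line count: 8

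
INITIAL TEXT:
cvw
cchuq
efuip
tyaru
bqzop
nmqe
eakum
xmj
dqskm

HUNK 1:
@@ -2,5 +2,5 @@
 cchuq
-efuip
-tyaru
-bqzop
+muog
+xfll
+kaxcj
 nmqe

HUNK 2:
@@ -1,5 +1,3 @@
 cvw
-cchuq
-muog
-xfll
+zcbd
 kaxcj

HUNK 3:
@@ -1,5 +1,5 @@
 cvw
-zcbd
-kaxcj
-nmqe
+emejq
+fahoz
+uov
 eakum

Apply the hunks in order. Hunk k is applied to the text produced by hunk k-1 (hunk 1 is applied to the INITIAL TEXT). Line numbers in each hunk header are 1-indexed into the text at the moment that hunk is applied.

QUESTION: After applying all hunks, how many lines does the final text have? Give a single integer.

Hunk 1: at line 2 remove [efuip,tyaru,bqzop] add [muog,xfll,kaxcj] -> 9 lines: cvw cchuq muog xfll kaxcj nmqe eakum xmj dqskm
Hunk 2: at line 1 remove [cchuq,muog,xfll] add [zcbd] -> 7 lines: cvw zcbd kaxcj nmqe eakum xmj dqskm
Hunk 3: at line 1 remove [zcbd,kaxcj,nmqe] add [emejq,fahoz,uov] -> 7 lines: cvw emejq fahoz uov eakum xmj dqskm
Final line count: 7

Answer: 7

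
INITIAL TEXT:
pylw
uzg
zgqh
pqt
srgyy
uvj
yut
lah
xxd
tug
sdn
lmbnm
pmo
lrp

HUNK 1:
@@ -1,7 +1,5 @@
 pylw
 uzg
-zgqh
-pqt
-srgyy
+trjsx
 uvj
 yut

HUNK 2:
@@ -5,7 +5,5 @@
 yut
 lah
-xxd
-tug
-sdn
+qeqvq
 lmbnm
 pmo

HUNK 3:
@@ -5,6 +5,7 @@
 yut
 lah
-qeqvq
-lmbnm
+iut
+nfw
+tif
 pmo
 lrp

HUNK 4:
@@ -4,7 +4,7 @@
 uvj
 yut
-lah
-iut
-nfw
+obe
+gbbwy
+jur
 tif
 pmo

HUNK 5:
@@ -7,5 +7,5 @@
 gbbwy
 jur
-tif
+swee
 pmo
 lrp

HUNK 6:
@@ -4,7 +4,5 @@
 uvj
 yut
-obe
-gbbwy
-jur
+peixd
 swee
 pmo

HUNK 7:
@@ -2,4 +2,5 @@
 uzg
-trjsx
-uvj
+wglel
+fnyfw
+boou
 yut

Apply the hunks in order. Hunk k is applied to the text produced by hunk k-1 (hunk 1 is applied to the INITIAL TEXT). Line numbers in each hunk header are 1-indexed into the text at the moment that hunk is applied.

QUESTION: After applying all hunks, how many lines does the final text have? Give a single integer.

Answer: 10

Derivation:
Hunk 1: at line 1 remove [zgqh,pqt,srgyy] add [trjsx] -> 12 lines: pylw uzg trjsx uvj yut lah xxd tug sdn lmbnm pmo lrp
Hunk 2: at line 5 remove [xxd,tug,sdn] add [qeqvq] -> 10 lines: pylw uzg trjsx uvj yut lah qeqvq lmbnm pmo lrp
Hunk 3: at line 5 remove [qeqvq,lmbnm] add [iut,nfw,tif] -> 11 lines: pylw uzg trjsx uvj yut lah iut nfw tif pmo lrp
Hunk 4: at line 4 remove [lah,iut,nfw] add [obe,gbbwy,jur] -> 11 lines: pylw uzg trjsx uvj yut obe gbbwy jur tif pmo lrp
Hunk 5: at line 7 remove [tif] add [swee] -> 11 lines: pylw uzg trjsx uvj yut obe gbbwy jur swee pmo lrp
Hunk 6: at line 4 remove [obe,gbbwy,jur] add [peixd] -> 9 lines: pylw uzg trjsx uvj yut peixd swee pmo lrp
Hunk 7: at line 2 remove [trjsx,uvj] add [wglel,fnyfw,boou] -> 10 lines: pylw uzg wglel fnyfw boou yut peixd swee pmo lrp
Final line count: 10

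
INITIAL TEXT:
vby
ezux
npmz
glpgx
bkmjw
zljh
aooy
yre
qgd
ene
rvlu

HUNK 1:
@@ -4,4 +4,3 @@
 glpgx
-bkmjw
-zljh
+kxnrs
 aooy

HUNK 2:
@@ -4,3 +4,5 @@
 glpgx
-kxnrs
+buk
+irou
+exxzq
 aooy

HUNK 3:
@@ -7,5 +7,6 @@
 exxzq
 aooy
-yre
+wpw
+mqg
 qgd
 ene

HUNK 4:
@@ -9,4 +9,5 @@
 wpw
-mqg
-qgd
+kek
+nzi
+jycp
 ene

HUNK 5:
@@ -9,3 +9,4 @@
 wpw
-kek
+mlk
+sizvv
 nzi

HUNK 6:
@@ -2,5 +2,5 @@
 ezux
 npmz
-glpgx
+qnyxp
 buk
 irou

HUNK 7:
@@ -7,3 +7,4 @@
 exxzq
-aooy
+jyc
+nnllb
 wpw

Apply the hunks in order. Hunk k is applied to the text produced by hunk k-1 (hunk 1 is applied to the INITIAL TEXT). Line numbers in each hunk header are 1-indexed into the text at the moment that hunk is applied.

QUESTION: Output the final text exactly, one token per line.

Answer: vby
ezux
npmz
qnyxp
buk
irou
exxzq
jyc
nnllb
wpw
mlk
sizvv
nzi
jycp
ene
rvlu

Derivation:
Hunk 1: at line 4 remove [bkmjw,zljh] add [kxnrs] -> 10 lines: vby ezux npmz glpgx kxnrs aooy yre qgd ene rvlu
Hunk 2: at line 4 remove [kxnrs] add [buk,irou,exxzq] -> 12 lines: vby ezux npmz glpgx buk irou exxzq aooy yre qgd ene rvlu
Hunk 3: at line 7 remove [yre] add [wpw,mqg] -> 13 lines: vby ezux npmz glpgx buk irou exxzq aooy wpw mqg qgd ene rvlu
Hunk 4: at line 9 remove [mqg,qgd] add [kek,nzi,jycp] -> 14 lines: vby ezux npmz glpgx buk irou exxzq aooy wpw kek nzi jycp ene rvlu
Hunk 5: at line 9 remove [kek] add [mlk,sizvv] -> 15 lines: vby ezux npmz glpgx buk irou exxzq aooy wpw mlk sizvv nzi jycp ene rvlu
Hunk 6: at line 2 remove [glpgx] add [qnyxp] -> 15 lines: vby ezux npmz qnyxp buk irou exxzq aooy wpw mlk sizvv nzi jycp ene rvlu
Hunk 7: at line 7 remove [aooy] add [jyc,nnllb] -> 16 lines: vby ezux npmz qnyxp buk irou exxzq jyc nnllb wpw mlk sizvv nzi jycp ene rvlu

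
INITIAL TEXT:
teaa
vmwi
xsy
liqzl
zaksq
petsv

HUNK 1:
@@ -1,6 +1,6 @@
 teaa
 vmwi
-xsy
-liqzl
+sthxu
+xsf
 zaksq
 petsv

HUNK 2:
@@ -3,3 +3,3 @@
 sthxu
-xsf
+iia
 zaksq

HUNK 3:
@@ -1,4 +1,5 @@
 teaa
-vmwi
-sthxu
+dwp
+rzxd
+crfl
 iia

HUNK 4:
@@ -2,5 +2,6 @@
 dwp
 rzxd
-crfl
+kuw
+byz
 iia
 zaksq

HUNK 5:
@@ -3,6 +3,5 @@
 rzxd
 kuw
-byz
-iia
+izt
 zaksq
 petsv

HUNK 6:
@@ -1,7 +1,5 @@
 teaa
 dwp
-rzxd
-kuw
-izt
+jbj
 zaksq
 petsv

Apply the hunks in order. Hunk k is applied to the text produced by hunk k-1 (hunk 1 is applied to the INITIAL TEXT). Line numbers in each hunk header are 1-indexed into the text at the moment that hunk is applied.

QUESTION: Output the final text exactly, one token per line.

Hunk 1: at line 1 remove [xsy,liqzl] add [sthxu,xsf] -> 6 lines: teaa vmwi sthxu xsf zaksq petsv
Hunk 2: at line 3 remove [xsf] add [iia] -> 6 lines: teaa vmwi sthxu iia zaksq petsv
Hunk 3: at line 1 remove [vmwi,sthxu] add [dwp,rzxd,crfl] -> 7 lines: teaa dwp rzxd crfl iia zaksq petsv
Hunk 4: at line 2 remove [crfl] add [kuw,byz] -> 8 lines: teaa dwp rzxd kuw byz iia zaksq petsv
Hunk 5: at line 3 remove [byz,iia] add [izt] -> 7 lines: teaa dwp rzxd kuw izt zaksq petsv
Hunk 6: at line 1 remove [rzxd,kuw,izt] add [jbj] -> 5 lines: teaa dwp jbj zaksq petsv

Answer: teaa
dwp
jbj
zaksq
petsv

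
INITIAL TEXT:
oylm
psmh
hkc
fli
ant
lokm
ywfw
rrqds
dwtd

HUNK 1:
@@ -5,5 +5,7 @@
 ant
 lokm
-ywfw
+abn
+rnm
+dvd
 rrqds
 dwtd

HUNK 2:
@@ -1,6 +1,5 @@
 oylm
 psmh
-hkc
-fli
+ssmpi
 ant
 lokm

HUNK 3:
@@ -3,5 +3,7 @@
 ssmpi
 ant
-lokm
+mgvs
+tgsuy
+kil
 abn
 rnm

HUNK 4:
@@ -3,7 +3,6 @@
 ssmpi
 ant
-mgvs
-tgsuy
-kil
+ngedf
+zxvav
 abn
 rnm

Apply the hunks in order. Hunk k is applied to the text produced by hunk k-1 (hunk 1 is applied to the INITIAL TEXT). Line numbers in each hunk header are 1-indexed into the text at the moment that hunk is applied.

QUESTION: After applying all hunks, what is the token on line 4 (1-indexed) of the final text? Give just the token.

Hunk 1: at line 5 remove [ywfw] add [abn,rnm,dvd] -> 11 lines: oylm psmh hkc fli ant lokm abn rnm dvd rrqds dwtd
Hunk 2: at line 1 remove [hkc,fli] add [ssmpi] -> 10 lines: oylm psmh ssmpi ant lokm abn rnm dvd rrqds dwtd
Hunk 3: at line 3 remove [lokm] add [mgvs,tgsuy,kil] -> 12 lines: oylm psmh ssmpi ant mgvs tgsuy kil abn rnm dvd rrqds dwtd
Hunk 4: at line 3 remove [mgvs,tgsuy,kil] add [ngedf,zxvav] -> 11 lines: oylm psmh ssmpi ant ngedf zxvav abn rnm dvd rrqds dwtd
Final line 4: ant

Answer: ant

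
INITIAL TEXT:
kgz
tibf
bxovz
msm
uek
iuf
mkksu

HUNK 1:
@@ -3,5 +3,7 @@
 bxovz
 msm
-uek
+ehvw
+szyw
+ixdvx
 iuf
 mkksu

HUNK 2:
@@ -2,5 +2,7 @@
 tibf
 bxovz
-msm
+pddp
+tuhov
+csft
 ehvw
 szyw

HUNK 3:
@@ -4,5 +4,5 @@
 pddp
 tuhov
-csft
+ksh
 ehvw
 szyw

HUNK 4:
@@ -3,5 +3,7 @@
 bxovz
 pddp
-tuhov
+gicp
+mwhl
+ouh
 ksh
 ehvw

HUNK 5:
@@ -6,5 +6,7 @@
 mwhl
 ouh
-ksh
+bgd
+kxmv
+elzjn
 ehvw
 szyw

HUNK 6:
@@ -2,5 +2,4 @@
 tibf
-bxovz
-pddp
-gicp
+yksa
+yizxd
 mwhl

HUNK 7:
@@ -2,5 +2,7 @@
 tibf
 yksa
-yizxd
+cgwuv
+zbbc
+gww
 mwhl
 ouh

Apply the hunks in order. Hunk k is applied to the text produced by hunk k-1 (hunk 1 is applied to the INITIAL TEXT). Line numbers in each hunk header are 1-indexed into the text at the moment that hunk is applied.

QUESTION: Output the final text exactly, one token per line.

Hunk 1: at line 3 remove [uek] add [ehvw,szyw,ixdvx] -> 9 lines: kgz tibf bxovz msm ehvw szyw ixdvx iuf mkksu
Hunk 2: at line 2 remove [msm] add [pddp,tuhov,csft] -> 11 lines: kgz tibf bxovz pddp tuhov csft ehvw szyw ixdvx iuf mkksu
Hunk 3: at line 4 remove [csft] add [ksh] -> 11 lines: kgz tibf bxovz pddp tuhov ksh ehvw szyw ixdvx iuf mkksu
Hunk 4: at line 3 remove [tuhov] add [gicp,mwhl,ouh] -> 13 lines: kgz tibf bxovz pddp gicp mwhl ouh ksh ehvw szyw ixdvx iuf mkksu
Hunk 5: at line 6 remove [ksh] add [bgd,kxmv,elzjn] -> 15 lines: kgz tibf bxovz pddp gicp mwhl ouh bgd kxmv elzjn ehvw szyw ixdvx iuf mkksu
Hunk 6: at line 2 remove [bxovz,pddp,gicp] add [yksa,yizxd] -> 14 lines: kgz tibf yksa yizxd mwhl ouh bgd kxmv elzjn ehvw szyw ixdvx iuf mkksu
Hunk 7: at line 2 remove [yizxd] add [cgwuv,zbbc,gww] -> 16 lines: kgz tibf yksa cgwuv zbbc gww mwhl ouh bgd kxmv elzjn ehvw szyw ixdvx iuf mkksu

Answer: kgz
tibf
yksa
cgwuv
zbbc
gww
mwhl
ouh
bgd
kxmv
elzjn
ehvw
szyw
ixdvx
iuf
mkksu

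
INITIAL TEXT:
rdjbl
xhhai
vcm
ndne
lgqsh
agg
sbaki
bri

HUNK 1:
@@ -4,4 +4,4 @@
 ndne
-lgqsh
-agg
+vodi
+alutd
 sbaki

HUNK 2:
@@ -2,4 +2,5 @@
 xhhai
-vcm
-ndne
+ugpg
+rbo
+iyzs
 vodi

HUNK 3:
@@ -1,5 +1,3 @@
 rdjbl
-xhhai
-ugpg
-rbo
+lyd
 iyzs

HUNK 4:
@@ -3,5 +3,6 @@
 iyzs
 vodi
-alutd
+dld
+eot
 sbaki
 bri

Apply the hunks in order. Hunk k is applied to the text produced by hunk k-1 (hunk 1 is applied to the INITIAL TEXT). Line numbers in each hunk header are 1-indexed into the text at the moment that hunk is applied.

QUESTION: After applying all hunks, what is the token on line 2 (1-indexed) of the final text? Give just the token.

Hunk 1: at line 4 remove [lgqsh,agg] add [vodi,alutd] -> 8 lines: rdjbl xhhai vcm ndne vodi alutd sbaki bri
Hunk 2: at line 2 remove [vcm,ndne] add [ugpg,rbo,iyzs] -> 9 lines: rdjbl xhhai ugpg rbo iyzs vodi alutd sbaki bri
Hunk 3: at line 1 remove [xhhai,ugpg,rbo] add [lyd] -> 7 lines: rdjbl lyd iyzs vodi alutd sbaki bri
Hunk 4: at line 3 remove [alutd] add [dld,eot] -> 8 lines: rdjbl lyd iyzs vodi dld eot sbaki bri
Final line 2: lyd

Answer: lyd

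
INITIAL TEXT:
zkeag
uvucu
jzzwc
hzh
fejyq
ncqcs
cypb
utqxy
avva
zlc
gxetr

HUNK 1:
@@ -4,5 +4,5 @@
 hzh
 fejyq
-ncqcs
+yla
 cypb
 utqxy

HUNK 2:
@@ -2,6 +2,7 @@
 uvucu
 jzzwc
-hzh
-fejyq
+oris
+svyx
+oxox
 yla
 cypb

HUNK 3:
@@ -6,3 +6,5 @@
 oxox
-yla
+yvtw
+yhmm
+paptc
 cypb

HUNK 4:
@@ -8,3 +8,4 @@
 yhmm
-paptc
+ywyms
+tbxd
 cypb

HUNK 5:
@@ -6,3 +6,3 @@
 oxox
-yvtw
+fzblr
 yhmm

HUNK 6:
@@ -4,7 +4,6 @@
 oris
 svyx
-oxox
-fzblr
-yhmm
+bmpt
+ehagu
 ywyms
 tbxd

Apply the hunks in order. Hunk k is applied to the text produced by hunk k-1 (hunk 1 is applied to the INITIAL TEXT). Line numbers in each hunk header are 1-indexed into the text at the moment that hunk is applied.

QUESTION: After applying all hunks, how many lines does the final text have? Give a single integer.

Hunk 1: at line 4 remove [ncqcs] add [yla] -> 11 lines: zkeag uvucu jzzwc hzh fejyq yla cypb utqxy avva zlc gxetr
Hunk 2: at line 2 remove [hzh,fejyq] add [oris,svyx,oxox] -> 12 lines: zkeag uvucu jzzwc oris svyx oxox yla cypb utqxy avva zlc gxetr
Hunk 3: at line 6 remove [yla] add [yvtw,yhmm,paptc] -> 14 lines: zkeag uvucu jzzwc oris svyx oxox yvtw yhmm paptc cypb utqxy avva zlc gxetr
Hunk 4: at line 8 remove [paptc] add [ywyms,tbxd] -> 15 lines: zkeag uvucu jzzwc oris svyx oxox yvtw yhmm ywyms tbxd cypb utqxy avva zlc gxetr
Hunk 5: at line 6 remove [yvtw] add [fzblr] -> 15 lines: zkeag uvucu jzzwc oris svyx oxox fzblr yhmm ywyms tbxd cypb utqxy avva zlc gxetr
Hunk 6: at line 4 remove [oxox,fzblr,yhmm] add [bmpt,ehagu] -> 14 lines: zkeag uvucu jzzwc oris svyx bmpt ehagu ywyms tbxd cypb utqxy avva zlc gxetr
Final line count: 14

Answer: 14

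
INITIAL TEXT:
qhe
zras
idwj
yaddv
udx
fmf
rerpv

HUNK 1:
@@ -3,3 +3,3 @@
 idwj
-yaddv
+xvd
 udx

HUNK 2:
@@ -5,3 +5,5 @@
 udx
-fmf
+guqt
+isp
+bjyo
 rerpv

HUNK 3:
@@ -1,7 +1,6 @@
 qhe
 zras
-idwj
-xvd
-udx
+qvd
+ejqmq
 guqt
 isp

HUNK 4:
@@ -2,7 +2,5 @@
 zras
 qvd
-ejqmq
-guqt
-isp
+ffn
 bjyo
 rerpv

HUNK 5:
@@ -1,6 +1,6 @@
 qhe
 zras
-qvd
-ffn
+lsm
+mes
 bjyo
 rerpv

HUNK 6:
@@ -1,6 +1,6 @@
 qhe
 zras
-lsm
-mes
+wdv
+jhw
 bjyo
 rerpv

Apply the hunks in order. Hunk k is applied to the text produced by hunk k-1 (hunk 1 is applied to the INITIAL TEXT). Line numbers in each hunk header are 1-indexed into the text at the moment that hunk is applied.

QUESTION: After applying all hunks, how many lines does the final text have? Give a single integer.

Hunk 1: at line 3 remove [yaddv] add [xvd] -> 7 lines: qhe zras idwj xvd udx fmf rerpv
Hunk 2: at line 5 remove [fmf] add [guqt,isp,bjyo] -> 9 lines: qhe zras idwj xvd udx guqt isp bjyo rerpv
Hunk 3: at line 1 remove [idwj,xvd,udx] add [qvd,ejqmq] -> 8 lines: qhe zras qvd ejqmq guqt isp bjyo rerpv
Hunk 4: at line 2 remove [ejqmq,guqt,isp] add [ffn] -> 6 lines: qhe zras qvd ffn bjyo rerpv
Hunk 5: at line 1 remove [qvd,ffn] add [lsm,mes] -> 6 lines: qhe zras lsm mes bjyo rerpv
Hunk 6: at line 1 remove [lsm,mes] add [wdv,jhw] -> 6 lines: qhe zras wdv jhw bjyo rerpv
Final line count: 6

Answer: 6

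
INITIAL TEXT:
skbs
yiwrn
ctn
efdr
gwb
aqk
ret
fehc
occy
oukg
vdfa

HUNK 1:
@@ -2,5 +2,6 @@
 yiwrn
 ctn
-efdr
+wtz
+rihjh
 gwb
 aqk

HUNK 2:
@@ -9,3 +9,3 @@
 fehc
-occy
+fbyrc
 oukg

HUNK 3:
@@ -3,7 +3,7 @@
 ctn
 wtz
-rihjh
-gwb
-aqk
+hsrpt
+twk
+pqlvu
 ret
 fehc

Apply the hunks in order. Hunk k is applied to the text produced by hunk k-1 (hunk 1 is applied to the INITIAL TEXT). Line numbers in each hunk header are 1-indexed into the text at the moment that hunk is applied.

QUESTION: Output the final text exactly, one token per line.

Answer: skbs
yiwrn
ctn
wtz
hsrpt
twk
pqlvu
ret
fehc
fbyrc
oukg
vdfa

Derivation:
Hunk 1: at line 2 remove [efdr] add [wtz,rihjh] -> 12 lines: skbs yiwrn ctn wtz rihjh gwb aqk ret fehc occy oukg vdfa
Hunk 2: at line 9 remove [occy] add [fbyrc] -> 12 lines: skbs yiwrn ctn wtz rihjh gwb aqk ret fehc fbyrc oukg vdfa
Hunk 3: at line 3 remove [rihjh,gwb,aqk] add [hsrpt,twk,pqlvu] -> 12 lines: skbs yiwrn ctn wtz hsrpt twk pqlvu ret fehc fbyrc oukg vdfa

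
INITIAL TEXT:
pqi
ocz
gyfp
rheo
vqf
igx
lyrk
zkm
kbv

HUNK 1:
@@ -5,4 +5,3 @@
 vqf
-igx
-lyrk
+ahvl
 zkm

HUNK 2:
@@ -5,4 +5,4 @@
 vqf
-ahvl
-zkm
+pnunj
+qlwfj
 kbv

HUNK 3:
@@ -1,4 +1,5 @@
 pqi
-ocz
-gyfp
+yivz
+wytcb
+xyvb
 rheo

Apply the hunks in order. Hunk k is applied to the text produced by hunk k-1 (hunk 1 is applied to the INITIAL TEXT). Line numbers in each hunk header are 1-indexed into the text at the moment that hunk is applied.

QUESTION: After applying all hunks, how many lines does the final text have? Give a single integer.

Answer: 9

Derivation:
Hunk 1: at line 5 remove [igx,lyrk] add [ahvl] -> 8 lines: pqi ocz gyfp rheo vqf ahvl zkm kbv
Hunk 2: at line 5 remove [ahvl,zkm] add [pnunj,qlwfj] -> 8 lines: pqi ocz gyfp rheo vqf pnunj qlwfj kbv
Hunk 3: at line 1 remove [ocz,gyfp] add [yivz,wytcb,xyvb] -> 9 lines: pqi yivz wytcb xyvb rheo vqf pnunj qlwfj kbv
Final line count: 9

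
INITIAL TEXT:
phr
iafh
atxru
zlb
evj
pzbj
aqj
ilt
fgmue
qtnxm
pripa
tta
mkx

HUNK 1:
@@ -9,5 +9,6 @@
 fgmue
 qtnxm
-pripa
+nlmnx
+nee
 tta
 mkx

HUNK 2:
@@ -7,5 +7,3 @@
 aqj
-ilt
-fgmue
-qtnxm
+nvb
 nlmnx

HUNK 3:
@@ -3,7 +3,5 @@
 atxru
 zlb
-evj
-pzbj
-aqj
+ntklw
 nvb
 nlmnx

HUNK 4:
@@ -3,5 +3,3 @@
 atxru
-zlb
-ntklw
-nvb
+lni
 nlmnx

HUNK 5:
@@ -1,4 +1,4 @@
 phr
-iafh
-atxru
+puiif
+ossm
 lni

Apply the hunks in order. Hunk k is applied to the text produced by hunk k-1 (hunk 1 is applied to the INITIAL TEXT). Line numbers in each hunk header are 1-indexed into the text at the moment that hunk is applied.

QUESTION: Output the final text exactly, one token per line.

Answer: phr
puiif
ossm
lni
nlmnx
nee
tta
mkx

Derivation:
Hunk 1: at line 9 remove [pripa] add [nlmnx,nee] -> 14 lines: phr iafh atxru zlb evj pzbj aqj ilt fgmue qtnxm nlmnx nee tta mkx
Hunk 2: at line 7 remove [ilt,fgmue,qtnxm] add [nvb] -> 12 lines: phr iafh atxru zlb evj pzbj aqj nvb nlmnx nee tta mkx
Hunk 3: at line 3 remove [evj,pzbj,aqj] add [ntklw] -> 10 lines: phr iafh atxru zlb ntklw nvb nlmnx nee tta mkx
Hunk 4: at line 3 remove [zlb,ntklw,nvb] add [lni] -> 8 lines: phr iafh atxru lni nlmnx nee tta mkx
Hunk 5: at line 1 remove [iafh,atxru] add [puiif,ossm] -> 8 lines: phr puiif ossm lni nlmnx nee tta mkx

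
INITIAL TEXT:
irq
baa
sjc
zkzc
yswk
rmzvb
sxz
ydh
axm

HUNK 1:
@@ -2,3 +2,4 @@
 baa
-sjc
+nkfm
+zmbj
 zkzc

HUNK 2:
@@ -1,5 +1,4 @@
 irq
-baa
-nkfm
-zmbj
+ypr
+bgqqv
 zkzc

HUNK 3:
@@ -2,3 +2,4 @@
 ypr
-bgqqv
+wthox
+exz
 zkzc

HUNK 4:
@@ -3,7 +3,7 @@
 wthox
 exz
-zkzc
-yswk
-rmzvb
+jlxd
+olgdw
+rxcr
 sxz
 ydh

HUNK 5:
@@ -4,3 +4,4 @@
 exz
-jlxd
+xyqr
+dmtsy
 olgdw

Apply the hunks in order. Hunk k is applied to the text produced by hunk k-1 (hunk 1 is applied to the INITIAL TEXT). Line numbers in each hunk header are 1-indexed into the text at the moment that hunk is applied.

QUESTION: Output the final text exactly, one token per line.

Hunk 1: at line 2 remove [sjc] add [nkfm,zmbj] -> 10 lines: irq baa nkfm zmbj zkzc yswk rmzvb sxz ydh axm
Hunk 2: at line 1 remove [baa,nkfm,zmbj] add [ypr,bgqqv] -> 9 lines: irq ypr bgqqv zkzc yswk rmzvb sxz ydh axm
Hunk 3: at line 2 remove [bgqqv] add [wthox,exz] -> 10 lines: irq ypr wthox exz zkzc yswk rmzvb sxz ydh axm
Hunk 4: at line 3 remove [zkzc,yswk,rmzvb] add [jlxd,olgdw,rxcr] -> 10 lines: irq ypr wthox exz jlxd olgdw rxcr sxz ydh axm
Hunk 5: at line 4 remove [jlxd] add [xyqr,dmtsy] -> 11 lines: irq ypr wthox exz xyqr dmtsy olgdw rxcr sxz ydh axm

Answer: irq
ypr
wthox
exz
xyqr
dmtsy
olgdw
rxcr
sxz
ydh
axm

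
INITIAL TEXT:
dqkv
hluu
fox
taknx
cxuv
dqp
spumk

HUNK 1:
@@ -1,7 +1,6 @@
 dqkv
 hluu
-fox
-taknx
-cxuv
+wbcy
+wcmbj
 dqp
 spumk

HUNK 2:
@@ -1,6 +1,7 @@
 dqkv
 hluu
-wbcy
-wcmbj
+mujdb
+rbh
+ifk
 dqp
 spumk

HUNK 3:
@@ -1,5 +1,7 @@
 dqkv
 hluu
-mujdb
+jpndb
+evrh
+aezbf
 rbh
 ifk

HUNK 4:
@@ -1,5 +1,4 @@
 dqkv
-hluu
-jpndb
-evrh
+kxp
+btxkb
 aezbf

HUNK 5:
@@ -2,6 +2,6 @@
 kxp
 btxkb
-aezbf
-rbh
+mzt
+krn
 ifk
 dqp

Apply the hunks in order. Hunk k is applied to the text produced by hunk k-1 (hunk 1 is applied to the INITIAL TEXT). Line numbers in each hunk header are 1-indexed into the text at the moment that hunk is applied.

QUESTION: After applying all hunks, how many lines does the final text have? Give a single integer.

Hunk 1: at line 1 remove [fox,taknx,cxuv] add [wbcy,wcmbj] -> 6 lines: dqkv hluu wbcy wcmbj dqp spumk
Hunk 2: at line 1 remove [wbcy,wcmbj] add [mujdb,rbh,ifk] -> 7 lines: dqkv hluu mujdb rbh ifk dqp spumk
Hunk 3: at line 1 remove [mujdb] add [jpndb,evrh,aezbf] -> 9 lines: dqkv hluu jpndb evrh aezbf rbh ifk dqp spumk
Hunk 4: at line 1 remove [hluu,jpndb,evrh] add [kxp,btxkb] -> 8 lines: dqkv kxp btxkb aezbf rbh ifk dqp spumk
Hunk 5: at line 2 remove [aezbf,rbh] add [mzt,krn] -> 8 lines: dqkv kxp btxkb mzt krn ifk dqp spumk
Final line count: 8

Answer: 8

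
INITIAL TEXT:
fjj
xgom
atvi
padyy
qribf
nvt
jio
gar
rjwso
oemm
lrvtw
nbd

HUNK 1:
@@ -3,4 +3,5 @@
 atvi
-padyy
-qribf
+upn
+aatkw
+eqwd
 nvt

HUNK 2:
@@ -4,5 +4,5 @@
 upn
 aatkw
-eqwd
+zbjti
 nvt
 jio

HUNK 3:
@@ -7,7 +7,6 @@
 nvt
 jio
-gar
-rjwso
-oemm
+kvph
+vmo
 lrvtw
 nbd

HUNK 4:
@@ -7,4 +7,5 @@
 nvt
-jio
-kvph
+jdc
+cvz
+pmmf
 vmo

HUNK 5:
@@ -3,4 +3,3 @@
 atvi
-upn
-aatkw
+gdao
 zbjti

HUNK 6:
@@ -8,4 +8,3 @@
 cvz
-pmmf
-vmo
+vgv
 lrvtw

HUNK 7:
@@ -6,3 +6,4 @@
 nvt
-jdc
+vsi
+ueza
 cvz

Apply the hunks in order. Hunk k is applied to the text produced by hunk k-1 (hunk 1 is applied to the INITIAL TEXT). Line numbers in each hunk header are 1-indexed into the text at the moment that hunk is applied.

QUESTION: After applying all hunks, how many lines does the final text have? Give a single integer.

Answer: 12

Derivation:
Hunk 1: at line 3 remove [padyy,qribf] add [upn,aatkw,eqwd] -> 13 lines: fjj xgom atvi upn aatkw eqwd nvt jio gar rjwso oemm lrvtw nbd
Hunk 2: at line 4 remove [eqwd] add [zbjti] -> 13 lines: fjj xgom atvi upn aatkw zbjti nvt jio gar rjwso oemm lrvtw nbd
Hunk 3: at line 7 remove [gar,rjwso,oemm] add [kvph,vmo] -> 12 lines: fjj xgom atvi upn aatkw zbjti nvt jio kvph vmo lrvtw nbd
Hunk 4: at line 7 remove [jio,kvph] add [jdc,cvz,pmmf] -> 13 lines: fjj xgom atvi upn aatkw zbjti nvt jdc cvz pmmf vmo lrvtw nbd
Hunk 5: at line 3 remove [upn,aatkw] add [gdao] -> 12 lines: fjj xgom atvi gdao zbjti nvt jdc cvz pmmf vmo lrvtw nbd
Hunk 6: at line 8 remove [pmmf,vmo] add [vgv] -> 11 lines: fjj xgom atvi gdao zbjti nvt jdc cvz vgv lrvtw nbd
Hunk 7: at line 6 remove [jdc] add [vsi,ueza] -> 12 lines: fjj xgom atvi gdao zbjti nvt vsi ueza cvz vgv lrvtw nbd
Final line count: 12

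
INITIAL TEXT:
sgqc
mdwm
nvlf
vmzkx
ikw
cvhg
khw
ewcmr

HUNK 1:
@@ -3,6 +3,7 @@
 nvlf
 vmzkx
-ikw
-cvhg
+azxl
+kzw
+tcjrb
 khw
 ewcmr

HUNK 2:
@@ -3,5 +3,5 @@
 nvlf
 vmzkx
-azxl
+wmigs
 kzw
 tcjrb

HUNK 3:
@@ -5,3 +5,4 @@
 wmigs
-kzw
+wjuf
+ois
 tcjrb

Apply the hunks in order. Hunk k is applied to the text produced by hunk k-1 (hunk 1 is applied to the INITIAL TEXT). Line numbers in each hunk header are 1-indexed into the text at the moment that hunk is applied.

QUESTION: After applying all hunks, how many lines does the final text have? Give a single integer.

Hunk 1: at line 3 remove [ikw,cvhg] add [azxl,kzw,tcjrb] -> 9 lines: sgqc mdwm nvlf vmzkx azxl kzw tcjrb khw ewcmr
Hunk 2: at line 3 remove [azxl] add [wmigs] -> 9 lines: sgqc mdwm nvlf vmzkx wmigs kzw tcjrb khw ewcmr
Hunk 3: at line 5 remove [kzw] add [wjuf,ois] -> 10 lines: sgqc mdwm nvlf vmzkx wmigs wjuf ois tcjrb khw ewcmr
Final line count: 10

Answer: 10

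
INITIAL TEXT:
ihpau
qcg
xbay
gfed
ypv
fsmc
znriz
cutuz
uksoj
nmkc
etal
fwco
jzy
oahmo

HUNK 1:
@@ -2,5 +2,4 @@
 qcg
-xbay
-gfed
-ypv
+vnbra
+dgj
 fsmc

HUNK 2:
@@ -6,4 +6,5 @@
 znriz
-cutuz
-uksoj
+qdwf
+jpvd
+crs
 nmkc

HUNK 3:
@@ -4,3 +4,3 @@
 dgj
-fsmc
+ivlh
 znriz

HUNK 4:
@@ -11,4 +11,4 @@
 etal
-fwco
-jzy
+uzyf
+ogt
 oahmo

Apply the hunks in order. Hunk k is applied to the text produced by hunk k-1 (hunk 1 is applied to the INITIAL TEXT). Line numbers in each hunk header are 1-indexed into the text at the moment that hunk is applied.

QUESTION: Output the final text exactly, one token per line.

Hunk 1: at line 2 remove [xbay,gfed,ypv] add [vnbra,dgj] -> 13 lines: ihpau qcg vnbra dgj fsmc znriz cutuz uksoj nmkc etal fwco jzy oahmo
Hunk 2: at line 6 remove [cutuz,uksoj] add [qdwf,jpvd,crs] -> 14 lines: ihpau qcg vnbra dgj fsmc znriz qdwf jpvd crs nmkc etal fwco jzy oahmo
Hunk 3: at line 4 remove [fsmc] add [ivlh] -> 14 lines: ihpau qcg vnbra dgj ivlh znriz qdwf jpvd crs nmkc etal fwco jzy oahmo
Hunk 4: at line 11 remove [fwco,jzy] add [uzyf,ogt] -> 14 lines: ihpau qcg vnbra dgj ivlh znriz qdwf jpvd crs nmkc etal uzyf ogt oahmo

Answer: ihpau
qcg
vnbra
dgj
ivlh
znriz
qdwf
jpvd
crs
nmkc
etal
uzyf
ogt
oahmo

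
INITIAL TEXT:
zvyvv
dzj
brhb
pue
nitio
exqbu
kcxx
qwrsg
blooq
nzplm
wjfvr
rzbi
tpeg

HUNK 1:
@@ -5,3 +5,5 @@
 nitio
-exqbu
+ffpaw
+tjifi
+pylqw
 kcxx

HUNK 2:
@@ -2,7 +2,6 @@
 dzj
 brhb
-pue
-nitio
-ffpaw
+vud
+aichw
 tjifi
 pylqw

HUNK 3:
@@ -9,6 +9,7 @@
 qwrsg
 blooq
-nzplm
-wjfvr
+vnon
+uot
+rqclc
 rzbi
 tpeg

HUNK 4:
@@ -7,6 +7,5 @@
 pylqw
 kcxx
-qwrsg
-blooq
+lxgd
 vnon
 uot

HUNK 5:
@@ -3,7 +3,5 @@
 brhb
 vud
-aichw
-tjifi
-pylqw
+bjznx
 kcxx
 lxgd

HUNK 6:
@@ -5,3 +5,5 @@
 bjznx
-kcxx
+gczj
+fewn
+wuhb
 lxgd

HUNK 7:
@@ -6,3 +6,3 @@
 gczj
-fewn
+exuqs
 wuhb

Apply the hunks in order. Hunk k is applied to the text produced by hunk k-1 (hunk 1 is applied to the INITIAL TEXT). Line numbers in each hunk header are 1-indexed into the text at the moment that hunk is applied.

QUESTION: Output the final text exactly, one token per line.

Answer: zvyvv
dzj
brhb
vud
bjznx
gczj
exuqs
wuhb
lxgd
vnon
uot
rqclc
rzbi
tpeg

Derivation:
Hunk 1: at line 5 remove [exqbu] add [ffpaw,tjifi,pylqw] -> 15 lines: zvyvv dzj brhb pue nitio ffpaw tjifi pylqw kcxx qwrsg blooq nzplm wjfvr rzbi tpeg
Hunk 2: at line 2 remove [pue,nitio,ffpaw] add [vud,aichw] -> 14 lines: zvyvv dzj brhb vud aichw tjifi pylqw kcxx qwrsg blooq nzplm wjfvr rzbi tpeg
Hunk 3: at line 9 remove [nzplm,wjfvr] add [vnon,uot,rqclc] -> 15 lines: zvyvv dzj brhb vud aichw tjifi pylqw kcxx qwrsg blooq vnon uot rqclc rzbi tpeg
Hunk 4: at line 7 remove [qwrsg,blooq] add [lxgd] -> 14 lines: zvyvv dzj brhb vud aichw tjifi pylqw kcxx lxgd vnon uot rqclc rzbi tpeg
Hunk 5: at line 3 remove [aichw,tjifi,pylqw] add [bjznx] -> 12 lines: zvyvv dzj brhb vud bjznx kcxx lxgd vnon uot rqclc rzbi tpeg
Hunk 6: at line 5 remove [kcxx] add [gczj,fewn,wuhb] -> 14 lines: zvyvv dzj brhb vud bjznx gczj fewn wuhb lxgd vnon uot rqclc rzbi tpeg
Hunk 7: at line 6 remove [fewn] add [exuqs] -> 14 lines: zvyvv dzj brhb vud bjznx gczj exuqs wuhb lxgd vnon uot rqclc rzbi tpeg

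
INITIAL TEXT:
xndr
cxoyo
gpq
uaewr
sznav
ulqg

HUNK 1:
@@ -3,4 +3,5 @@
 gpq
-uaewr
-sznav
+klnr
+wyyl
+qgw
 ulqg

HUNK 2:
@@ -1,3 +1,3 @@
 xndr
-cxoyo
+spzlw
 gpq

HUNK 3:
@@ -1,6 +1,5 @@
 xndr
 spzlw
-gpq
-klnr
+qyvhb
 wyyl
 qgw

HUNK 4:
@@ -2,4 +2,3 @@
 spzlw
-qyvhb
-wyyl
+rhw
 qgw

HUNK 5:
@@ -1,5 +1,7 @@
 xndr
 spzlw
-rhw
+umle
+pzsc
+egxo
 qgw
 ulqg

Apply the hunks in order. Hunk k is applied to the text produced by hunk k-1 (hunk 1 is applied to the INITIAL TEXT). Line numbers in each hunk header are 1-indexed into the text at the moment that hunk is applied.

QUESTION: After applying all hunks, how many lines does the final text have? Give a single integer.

Hunk 1: at line 3 remove [uaewr,sznav] add [klnr,wyyl,qgw] -> 7 lines: xndr cxoyo gpq klnr wyyl qgw ulqg
Hunk 2: at line 1 remove [cxoyo] add [spzlw] -> 7 lines: xndr spzlw gpq klnr wyyl qgw ulqg
Hunk 3: at line 1 remove [gpq,klnr] add [qyvhb] -> 6 lines: xndr spzlw qyvhb wyyl qgw ulqg
Hunk 4: at line 2 remove [qyvhb,wyyl] add [rhw] -> 5 lines: xndr spzlw rhw qgw ulqg
Hunk 5: at line 1 remove [rhw] add [umle,pzsc,egxo] -> 7 lines: xndr spzlw umle pzsc egxo qgw ulqg
Final line count: 7

Answer: 7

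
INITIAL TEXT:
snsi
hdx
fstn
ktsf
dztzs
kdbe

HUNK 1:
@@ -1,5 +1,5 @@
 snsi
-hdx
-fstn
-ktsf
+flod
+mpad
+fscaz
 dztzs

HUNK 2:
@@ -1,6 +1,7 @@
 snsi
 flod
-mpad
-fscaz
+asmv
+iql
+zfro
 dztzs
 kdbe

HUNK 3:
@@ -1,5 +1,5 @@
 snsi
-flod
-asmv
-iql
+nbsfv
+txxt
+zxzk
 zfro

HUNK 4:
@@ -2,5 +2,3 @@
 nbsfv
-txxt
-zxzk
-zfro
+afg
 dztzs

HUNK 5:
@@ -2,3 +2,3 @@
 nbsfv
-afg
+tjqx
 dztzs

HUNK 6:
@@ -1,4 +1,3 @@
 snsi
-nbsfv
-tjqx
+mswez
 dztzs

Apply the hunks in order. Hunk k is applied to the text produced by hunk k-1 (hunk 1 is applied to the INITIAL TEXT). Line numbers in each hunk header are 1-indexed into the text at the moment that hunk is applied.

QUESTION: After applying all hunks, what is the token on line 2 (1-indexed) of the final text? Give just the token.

Hunk 1: at line 1 remove [hdx,fstn,ktsf] add [flod,mpad,fscaz] -> 6 lines: snsi flod mpad fscaz dztzs kdbe
Hunk 2: at line 1 remove [mpad,fscaz] add [asmv,iql,zfro] -> 7 lines: snsi flod asmv iql zfro dztzs kdbe
Hunk 3: at line 1 remove [flod,asmv,iql] add [nbsfv,txxt,zxzk] -> 7 lines: snsi nbsfv txxt zxzk zfro dztzs kdbe
Hunk 4: at line 2 remove [txxt,zxzk,zfro] add [afg] -> 5 lines: snsi nbsfv afg dztzs kdbe
Hunk 5: at line 2 remove [afg] add [tjqx] -> 5 lines: snsi nbsfv tjqx dztzs kdbe
Hunk 6: at line 1 remove [nbsfv,tjqx] add [mswez] -> 4 lines: snsi mswez dztzs kdbe
Final line 2: mswez

Answer: mswez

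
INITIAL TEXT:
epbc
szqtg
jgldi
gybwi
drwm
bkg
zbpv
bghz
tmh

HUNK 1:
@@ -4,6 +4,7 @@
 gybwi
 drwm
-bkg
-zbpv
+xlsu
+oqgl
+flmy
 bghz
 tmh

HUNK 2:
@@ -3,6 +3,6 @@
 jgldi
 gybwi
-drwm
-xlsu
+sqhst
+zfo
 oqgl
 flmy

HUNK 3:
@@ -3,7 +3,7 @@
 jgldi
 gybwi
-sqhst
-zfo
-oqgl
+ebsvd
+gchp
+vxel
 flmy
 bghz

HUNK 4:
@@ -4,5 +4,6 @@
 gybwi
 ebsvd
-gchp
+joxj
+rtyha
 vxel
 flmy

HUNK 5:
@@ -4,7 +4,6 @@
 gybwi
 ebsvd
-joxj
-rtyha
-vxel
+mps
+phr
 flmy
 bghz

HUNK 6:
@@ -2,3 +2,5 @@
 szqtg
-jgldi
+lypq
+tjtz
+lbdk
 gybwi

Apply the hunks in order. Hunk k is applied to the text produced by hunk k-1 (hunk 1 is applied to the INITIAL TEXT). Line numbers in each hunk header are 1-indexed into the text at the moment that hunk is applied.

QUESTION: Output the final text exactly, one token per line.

Hunk 1: at line 4 remove [bkg,zbpv] add [xlsu,oqgl,flmy] -> 10 lines: epbc szqtg jgldi gybwi drwm xlsu oqgl flmy bghz tmh
Hunk 2: at line 3 remove [drwm,xlsu] add [sqhst,zfo] -> 10 lines: epbc szqtg jgldi gybwi sqhst zfo oqgl flmy bghz tmh
Hunk 3: at line 3 remove [sqhst,zfo,oqgl] add [ebsvd,gchp,vxel] -> 10 lines: epbc szqtg jgldi gybwi ebsvd gchp vxel flmy bghz tmh
Hunk 4: at line 4 remove [gchp] add [joxj,rtyha] -> 11 lines: epbc szqtg jgldi gybwi ebsvd joxj rtyha vxel flmy bghz tmh
Hunk 5: at line 4 remove [joxj,rtyha,vxel] add [mps,phr] -> 10 lines: epbc szqtg jgldi gybwi ebsvd mps phr flmy bghz tmh
Hunk 6: at line 2 remove [jgldi] add [lypq,tjtz,lbdk] -> 12 lines: epbc szqtg lypq tjtz lbdk gybwi ebsvd mps phr flmy bghz tmh

Answer: epbc
szqtg
lypq
tjtz
lbdk
gybwi
ebsvd
mps
phr
flmy
bghz
tmh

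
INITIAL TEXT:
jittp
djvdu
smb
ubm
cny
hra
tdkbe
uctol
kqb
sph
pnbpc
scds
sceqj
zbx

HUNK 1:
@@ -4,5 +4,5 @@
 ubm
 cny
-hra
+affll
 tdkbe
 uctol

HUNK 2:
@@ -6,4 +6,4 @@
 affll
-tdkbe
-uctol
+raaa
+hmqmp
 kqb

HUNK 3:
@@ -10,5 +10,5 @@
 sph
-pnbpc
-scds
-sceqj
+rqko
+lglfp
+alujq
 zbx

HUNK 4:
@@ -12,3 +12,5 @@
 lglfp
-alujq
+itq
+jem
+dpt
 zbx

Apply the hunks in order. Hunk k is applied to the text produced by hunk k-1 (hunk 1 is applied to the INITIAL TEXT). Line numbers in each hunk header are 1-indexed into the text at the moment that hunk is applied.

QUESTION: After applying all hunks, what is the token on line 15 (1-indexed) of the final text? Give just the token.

Answer: dpt

Derivation:
Hunk 1: at line 4 remove [hra] add [affll] -> 14 lines: jittp djvdu smb ubm cny affll tdkbe uctol kqb sph pnbpc scds sceqj zbx
Hunk 2: at line 6 remove [tdkbe,uctol] add [raaa,hmqmp] -> 14 lines: jittp djvdu smb ubm cny affll raaa hmqmp kqb sph pnbpc scds sceqj zbx
Hunk 3: at line 10 remove [pnbpc,scds,sceqj] add [rqko,lglfp,alujq] -> 14 lines: jittp djvdu smb ubm cny affll raaa hmqmp kqb sph rqko lglfp alujq zbx
Hunk 4: at line 12 remove [alujq] add [itq,jem,dpt] -> 16 lines: jittp djvdu smb ubm cny affll raaa hmqmp kqb sph rqko lglfp itq jem dpt zbx
Final line 15: dpt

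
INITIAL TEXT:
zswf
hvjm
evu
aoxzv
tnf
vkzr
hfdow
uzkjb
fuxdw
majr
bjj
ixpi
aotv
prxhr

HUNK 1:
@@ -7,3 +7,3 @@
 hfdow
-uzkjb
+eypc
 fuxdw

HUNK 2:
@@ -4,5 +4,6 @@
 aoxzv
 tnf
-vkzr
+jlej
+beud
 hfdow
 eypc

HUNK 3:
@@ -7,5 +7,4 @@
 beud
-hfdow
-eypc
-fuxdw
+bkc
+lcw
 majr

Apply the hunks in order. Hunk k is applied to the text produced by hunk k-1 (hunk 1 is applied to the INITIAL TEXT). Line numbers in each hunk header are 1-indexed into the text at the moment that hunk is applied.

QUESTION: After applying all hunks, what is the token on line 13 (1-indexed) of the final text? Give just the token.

Answer: aotv

Derivation:
Hunk 1: at line 7 remove [uzkjb] add [eypc] -> 14 lines: zswf hvjm evu aoxzv tnf vkzr hfdow eypc fuxdw majr bjj ixpi aotv prxhr
Hunk 2: at line 4 remove [vkzr] add [jlej,beud] -> 15 lines: zswf hvjm evu aoxzv tnf jlej beud hfdow eypc fuxdw majr bjj ixpi aotv prxhr
Hunk 3: at line 7 remove [hfdow,eypc,fuxdw] add [bkc,lcw] -> 14 lines: zswf hvjm evu aoxzv tnf jlej beud bkc lcw majr bjj ixpi aotv prxhr
Final line 13: aotv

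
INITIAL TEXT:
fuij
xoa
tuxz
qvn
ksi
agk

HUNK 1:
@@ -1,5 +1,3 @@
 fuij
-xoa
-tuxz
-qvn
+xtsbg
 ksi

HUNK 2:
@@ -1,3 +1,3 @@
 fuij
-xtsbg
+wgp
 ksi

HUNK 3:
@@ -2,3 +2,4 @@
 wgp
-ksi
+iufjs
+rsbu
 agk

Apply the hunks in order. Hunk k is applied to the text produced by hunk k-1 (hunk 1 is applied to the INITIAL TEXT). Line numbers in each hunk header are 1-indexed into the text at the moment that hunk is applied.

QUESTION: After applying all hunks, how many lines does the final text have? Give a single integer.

Answer: 5

Derivation:
Hunk 1: at line 1 remove [xoa,tuxz,qvn] add [xtsbg] -> 4 lines: fuij xtsbg ksi agk
Hunk 2: at line 1 remove [xtsbg] add [wgp] -> 4 lines: fuij wgp ksi agk
Hunk 3: at line 2 remove [ksi] add [iufjs,rsbu] -> 5 lines: fuij wgp iufjs rsbu agk
Final line count: 5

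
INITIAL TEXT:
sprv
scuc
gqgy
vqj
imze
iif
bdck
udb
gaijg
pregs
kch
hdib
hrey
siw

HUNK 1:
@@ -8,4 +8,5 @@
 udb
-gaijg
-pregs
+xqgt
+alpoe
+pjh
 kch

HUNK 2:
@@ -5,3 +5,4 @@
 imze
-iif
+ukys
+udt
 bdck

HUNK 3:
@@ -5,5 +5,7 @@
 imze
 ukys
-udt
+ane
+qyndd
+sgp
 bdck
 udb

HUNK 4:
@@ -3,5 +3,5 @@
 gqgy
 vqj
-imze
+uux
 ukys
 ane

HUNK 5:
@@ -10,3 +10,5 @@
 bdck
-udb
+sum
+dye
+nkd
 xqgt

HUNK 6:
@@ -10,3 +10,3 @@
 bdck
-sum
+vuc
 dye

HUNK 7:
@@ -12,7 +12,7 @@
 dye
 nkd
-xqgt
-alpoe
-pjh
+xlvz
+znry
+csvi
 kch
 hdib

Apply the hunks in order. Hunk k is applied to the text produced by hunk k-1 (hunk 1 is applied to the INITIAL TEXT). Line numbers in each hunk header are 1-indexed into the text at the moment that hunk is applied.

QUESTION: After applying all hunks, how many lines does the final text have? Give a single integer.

Answer: 20

Derivation:
Hunk 1: at line 8 remove [gaijg,pregs] add [xqgt,alpoe,pjh] -> 15 lines: sprv scuc gqgy vqj imze iif bdck udb xqgt alpoe pjh kch hdib hrey siw
Hunk 2: at line 5 remove [iif] add [ukys,udt] -> 16 lines: sprv scuc gqgy vqj imze ukys udt bdck udb xqgt alpoe pjh kch hdib hrey siw
Hunk 3: at line 5 remove [udt] add [ane,qyndd,sgp] -> 18 lines: sprv scuc gqgy vqj imze ukys ane qyndd sgp bdck udb xqgt alpoe pjh kch hdib hrey siw
Hunk 4: at line 3 remove [imze] add [uux] -> 18 lines: sprv scuc gqgy vqj uux ukys ane qyndd sgp bdck udb xqgt alpoe pjh kch hdib hrey siw
Hunk 5: at line 10 remove [udb] add [sum,dye,nkd] -> 20 lines: sprv scuc gqgy vqj uux ukys ane qyndd sgp bdck sum dye nkd xqgt alpoe pjh kch hdib hrey siw
Hunk 6: at line 10 remove [sum] add [vuc] -> 20 lines: sprv scuc gqgy vqj uux ukys ane qyndd sgp bdck vuc dye nkd xqgt alpoe pjh kch hdib hrey siw
Hunk 7: at line 12 remove [xqgt,alpoe,pjh] add [xlvz,znry,csvi] -> 20 lines: sprv scuc gqgy vqj uux ukys ane qyndd sgp bdck vuc dye nkd xlvz znry csvi kch hdib hrey siw
Final line count: 20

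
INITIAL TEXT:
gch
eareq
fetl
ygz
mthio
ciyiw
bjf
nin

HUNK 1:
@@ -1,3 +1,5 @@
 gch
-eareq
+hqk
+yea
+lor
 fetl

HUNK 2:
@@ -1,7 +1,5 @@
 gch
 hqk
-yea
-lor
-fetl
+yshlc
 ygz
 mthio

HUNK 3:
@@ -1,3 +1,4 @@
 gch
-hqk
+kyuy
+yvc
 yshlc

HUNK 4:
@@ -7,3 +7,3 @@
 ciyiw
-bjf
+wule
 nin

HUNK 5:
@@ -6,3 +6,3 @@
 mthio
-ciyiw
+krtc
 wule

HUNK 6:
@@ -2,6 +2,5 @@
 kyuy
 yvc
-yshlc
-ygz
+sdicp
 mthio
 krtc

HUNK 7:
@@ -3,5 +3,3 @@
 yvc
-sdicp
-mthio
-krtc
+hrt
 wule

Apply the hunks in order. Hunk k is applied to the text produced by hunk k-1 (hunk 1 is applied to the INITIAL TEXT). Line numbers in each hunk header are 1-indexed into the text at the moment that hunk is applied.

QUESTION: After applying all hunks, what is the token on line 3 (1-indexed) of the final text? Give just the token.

Hunk 1: at line 1 remove [eareq] add [hqk,yea,lor] -> 10 lines: gch hqk yea lor fetl ygz mthio ciyiw bjf nin
Hunk 2: at line 1 remove [yea,lor,fetl] add [yshlc] -> 8 lines: gch hqk yshlc ygz mthio ciyiw bjf nin
Hunk 3: at line 1 remove [hqk] add [kyuy,yvc] -> 9 lines: gch kyuy yvc yshlc ygz mthio ciyiw bjf nin
Hunk 4: at line 7 remove [bjf] add [wule] -> 9 lines: gch kyuy yvc yshlc ygz mthio ciyiw wule nin
Hunk 5: at line 6 remove [ciyiw] add [krtc] -> 9 lines: gch kyuy yvc yshlc ygz mthio krtc wule nin
Hunk 6: at line 2 remove [yshlc,ygz] add [sdicp] -> 8 lines: gch kyuy yvc sdicp mthio krtc wule nin
Hunk 7: at line 3 remove [sdicp,mthio,krtc] add [hrt] -> 6 lines: gch kyuy yvc hrt wule nin
Final line 3: yvc

Answer: yvc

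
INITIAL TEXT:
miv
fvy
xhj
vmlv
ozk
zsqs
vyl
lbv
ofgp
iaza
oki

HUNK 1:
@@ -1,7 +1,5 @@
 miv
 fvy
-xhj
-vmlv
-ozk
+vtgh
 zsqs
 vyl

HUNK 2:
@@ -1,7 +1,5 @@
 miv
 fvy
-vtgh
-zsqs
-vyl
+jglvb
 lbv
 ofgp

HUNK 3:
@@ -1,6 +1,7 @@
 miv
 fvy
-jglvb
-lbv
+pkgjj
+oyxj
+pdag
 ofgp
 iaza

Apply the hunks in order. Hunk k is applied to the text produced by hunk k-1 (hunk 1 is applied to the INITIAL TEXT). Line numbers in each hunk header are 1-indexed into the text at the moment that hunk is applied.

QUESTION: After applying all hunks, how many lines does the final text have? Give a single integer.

Answer: 8

Derivation:
Hunk 1: at line 1 remove [xhj,vmlv,ozk] add [vtgh] -> 9 lines: miv fvy vtgh zsqs vyl lbv ofgp iaza oki
Hunk 2: at line 1 remove [vtgh,zsqs,vyl] add [jglvb] -> 7 lines: miv fvy jglvb lbv ofgp iaza oki
Hunk 3: at line 1 remove [jglvb,lbv] add [pkgjj,oyxj,pdag] -> 8 lines: miv fvy pkgjj oyxj pdag ofgp iaza oki
Final line count: 8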